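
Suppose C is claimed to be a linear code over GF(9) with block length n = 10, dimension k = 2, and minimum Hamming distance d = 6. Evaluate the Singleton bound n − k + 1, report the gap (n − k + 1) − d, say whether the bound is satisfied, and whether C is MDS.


Singleton RHS = n − k + 1 = 9, slack = 3, bound satisfied, not MDS.

Singleton bound: d ≤ n − k + 1.
Here n = 10, k = 2, so n − k + 1 = 9.
Given d = 6, check d ≤ 9: YES.
Slack = (n − k + 1) − d = 3.
The code is NOT MDS (slack = 3 > 0).
Description: the claimed parameters are [10, 2, 6]_9; such a code would be non-MDS.


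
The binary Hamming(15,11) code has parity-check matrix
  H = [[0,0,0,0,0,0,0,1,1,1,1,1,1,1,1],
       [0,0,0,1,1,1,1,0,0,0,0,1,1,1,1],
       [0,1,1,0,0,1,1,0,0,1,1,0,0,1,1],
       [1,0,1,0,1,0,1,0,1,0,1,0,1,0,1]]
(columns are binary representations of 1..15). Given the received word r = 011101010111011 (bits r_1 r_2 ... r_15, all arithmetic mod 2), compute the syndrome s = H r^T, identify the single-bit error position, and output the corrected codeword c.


s = (0, 1, 1, 1)^T, error position = 7, corrected codeword c = 011101110111011

Compute s = H r^T mod 2 one row at a time:
  s_1 = 1 + 0 + 1 + 1 + 1 + 0 + 1 + 1 = 6 ≡ 0 (mod 2).
  s_2 = 1 + 0 + 1 + 0 + 1 + 0 + 1 + 1 = 5 ≡ 1 (mod 2).
  s_3 = 1 + 1 + 1 + 0 + 1 + 1 + 1 + 1 = 7 ≡ 1 (mod 2).
  s_4 = 0 + 1 + 0 + 0 + 0 + 1 + 0 + 1 = 3 ≡ 1 (mod 2).
s = (0, 1, 1, 1)^T — this equals column 7 of H (binary 0111), so error is at position 7.
Correct: flip bit 7 of r = 011101010111011 to get c = 011101110111011.


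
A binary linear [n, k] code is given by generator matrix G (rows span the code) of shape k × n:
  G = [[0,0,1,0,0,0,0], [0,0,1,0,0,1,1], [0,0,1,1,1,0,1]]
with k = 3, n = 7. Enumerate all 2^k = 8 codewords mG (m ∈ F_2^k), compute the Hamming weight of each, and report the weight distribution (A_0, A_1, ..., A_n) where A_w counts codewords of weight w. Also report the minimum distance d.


Weight distribution: A_0 = 1, A_1 = 1, A_2 = 1, A_3 = 3, A_4 = 2. Minimum distance d = 1.

Enumerate all 2^3 = 8 messages m ∈ F_2^3.
For each, compute codeword c = mG in F_2^7, then tally its weight.
  m = 000 → c = 0000000, weight = 0.
  m = 100 → c = 0010000, weight = 1.
  m = 010 → c = 0010011, weight = 3.
  m = 110 → c = 0000011, weight = 2.
  m = 001 → c = 0011101, weight = 4.
  m = 101 → c = 0001101, weight = 3.
  m = 011 → c = 0001110, weight = 3.
  m = 111 → c = 0011110, weight = 4.
Tally weights:
  weight 0: 1 codewords.
  weight 1: 1 codewords.
  weight 2: 1 codewords.
  weight 3: 3 codewords.
  weight 4: 2 codewords.
Minimum distance d = smallest w > 0 with A_w > 0 = 1.
Sanity: Σ A_w = 8 = 2^3 = 8 ✓.


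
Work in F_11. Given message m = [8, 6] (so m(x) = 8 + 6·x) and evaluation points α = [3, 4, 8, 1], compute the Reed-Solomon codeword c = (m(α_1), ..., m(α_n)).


c = [4, 10, 1, 3]

Message polynomial: m(x) = 8 + 6·x (mod 11).
For each evaluation point α_i, compute m(α_i) mod 11:
  α_1 = 3: Horner steps 6 → 4, so m(3) = 4.
  α_2 = 4: Horner steps 6 → 10, so m(4) = 10.
  α_3 = 8: Horner steps 6 → 1, so m(8) = 1.
  α_4 = 1: Horner steps 6 → 3, so m(1) = 3.
Codeword c = [4, 10, 1, 3] ∈ F_11^4.


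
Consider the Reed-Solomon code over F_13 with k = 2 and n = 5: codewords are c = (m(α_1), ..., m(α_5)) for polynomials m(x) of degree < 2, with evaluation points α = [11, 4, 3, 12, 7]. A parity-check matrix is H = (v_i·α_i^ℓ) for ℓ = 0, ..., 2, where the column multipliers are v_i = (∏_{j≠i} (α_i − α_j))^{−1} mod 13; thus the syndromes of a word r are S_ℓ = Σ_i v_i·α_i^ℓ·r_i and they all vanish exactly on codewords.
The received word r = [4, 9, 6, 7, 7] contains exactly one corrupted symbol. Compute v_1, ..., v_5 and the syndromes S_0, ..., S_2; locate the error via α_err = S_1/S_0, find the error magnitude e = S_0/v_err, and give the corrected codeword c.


S = (9, 11, 12), error at position 5, error magnitude e = 2, c = [4, 9, 6, 7, 5].

Step 1: column multipliers v_i = (∏_{j≠i}(α_i − α_j))^{−1} mod 13.
  i = 1 (α = 11): (11−4)(11−3)(11−12)(11−7) = 7·8·(−1)·4 = −224 ≡ 10, so v_1 = 10^{−1} = 4 (mod 13).
  i = 2 (α = 4): (4−11)(4−3)(4−12)(4−7) = (−7)·1·(−8)·(−3) = −168 ≡ 1, so v_2 = 1^{−1} = 1 (mod 13).
  i = 3 (α = 3): (3−11)(3−4)(3−12)(3−7) = (−8)·(−1)·(−9)·(−4) = 288 ≡ 2, so v_3 = 2^{−1} = 7 (mod 13).
  i = 4 (α = 12): (12−11)(12−4)(12−3)(12−7) = 1·8·9·5 = 360 ≡ 9, so v_4 = 9^{−1} = 3 (mod 13).
  i = 5 (α = 7): (7−11)(7−4)(7−3)(7−12) = (−4)·3·4·(−5) = 240 ≡ 6, so v_5 = 6^{−1} = 11 (mod 13).
  v = [4, 1, 7, 3, 11].
Step 2: syndromes of r = [4, 9, 6, 7, 7] (all sums mod 13).
  S_0 = Σ v_i r_i = 4·4 + 1·9 + 7·6 + 3·7 + 11·7 = 165 ≡ 9.
  S_1 = Σ v_i α_i r_i = 4·11·4 + 1·4·9 + 7·3·6 + 3·12·7 + 11·7·7 = 1129 ≡ 11.
  α_i^2 mod 13 = [4, 3, 9, 1, 10].
  S_2 = Σ v_i α_i^2 r_i = 4·4·4 + 1·3·9 + 7·9·6 + 3·1·7 + 11·10·7 = 1260 ≡ 12.
  S = (9, 11, 12) ≠ 0, so r is not a codeword (an error is present).
Step 3: locate the error. For a single error e at position i, S_ℓ = v_i·e·α_i^ℓ, so α_err = S_1/S_0.
  S_0^{−1} = 9^{−1} = 3 (mod 13), so α_err = 11·3 = 33 ≡ 7 = α_5. Error position i = 5.
  Consistency check: S_2/S_1 = 12·6 = 72 ≡ 7 = α_err ✓ (single-error assumption holds).
Step 4: error magnitude e = S_0/v_5 = S_0·∏_{j≠5}(α_5 − α_j) = 9·6 = 54 ≡ 2 (mod 13).
Step 5: correct position 5: c_5 = r_5 − e = 7 − 2 ≡ 5 (mod 13). Hence c = [4, 9, 6, 7, 5].
  Check: interpolating c through the α_i gives m(x) = 10 + 3·x (degree < 2) with m(α_i) = c_i for every i, so c is indeed a codeword.


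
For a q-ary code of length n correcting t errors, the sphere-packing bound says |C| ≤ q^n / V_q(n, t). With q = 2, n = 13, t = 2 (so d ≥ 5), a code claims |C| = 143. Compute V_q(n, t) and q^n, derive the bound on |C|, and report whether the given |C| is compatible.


V_q(n, t) = 92, q^n = 8192, Hamming bound = 89, |C| = 143 > bound (violated).

Step 1: Compute V_q(n, t) = Σ_{j=0}^2 C(n, j) (q−1)^j.
  j = 0: C(13,0)·(1)^0 = 1·1 = 1.
  j = 1: C(13,1)·(1)^1 = 13·1 = 13.
  j = 2: C(13,2)·(1)^2 = 78·1 = 78.
  V_q(n, t) = 1 + 13 + 78 = 92.
Step 2: q^n = 2^13 = 8192.
Step 3: Hamming bound ⌊q^n / V_q(n,t)⌋ = ⌊8192/92⌋ = 89.
Step 4: Compare |C| = 143 to 89: violated.
The claimed |C| lies above the Hamming bound, so no 2-ary code of length 13 with d ≥ 5 can have 143 codewords.


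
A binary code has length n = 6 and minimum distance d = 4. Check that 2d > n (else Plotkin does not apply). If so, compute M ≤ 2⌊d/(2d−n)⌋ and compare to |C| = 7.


Plotkin bound M ≤ 4; given |C| = 7 > bound (violated).

Check applicability: 2d = 8, n = 6.
2d − n = 2 > 0, so Plotkin applies.
Compute d/(2d−n) = 4/2 ≈ 2.0000.
⌊d/(2d−n)⌋ = 2.
Plotkin bound: M ≤ 2·2 = 4.
Given |C| = 7, check: VIOLATED.
This |C| is above the Plotkin bound, so no binary code with n = 6, d = 4 and 7 codewords exists.


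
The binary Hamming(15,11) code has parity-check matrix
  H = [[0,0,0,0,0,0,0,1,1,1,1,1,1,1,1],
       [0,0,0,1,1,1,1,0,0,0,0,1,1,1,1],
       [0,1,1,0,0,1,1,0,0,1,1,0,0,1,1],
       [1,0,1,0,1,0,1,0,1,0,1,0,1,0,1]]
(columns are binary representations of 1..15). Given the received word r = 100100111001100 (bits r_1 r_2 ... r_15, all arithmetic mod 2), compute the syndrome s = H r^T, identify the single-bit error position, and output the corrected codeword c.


s = (0, 0, 1, 0)^T, error position = 2, corrected codeword c = 110100111001100

Compute s = H r^T mod 2 one row at a time:
  s_1 = 1 + 1 + 0 + 0 + 1 + 1 + 0 + 0 = 4 ≡ 0 (mod 2).
  s_2 = 1 + 0 + 0 + 1 + 1 + 1 + 0 + 0 = 4 ≡ 0 (mod 2).
  s_3 = 0 + 0 + 0 + 1 + 0 + 0 + 0 + 0 = 1 ≡ 1 (mod 2).
  s_4 = 1 + 0 + 0 + 1 + 1 + 0 + 1 + 0 = 4 ≡ 0 (mod 2).
s = (0, 0, 1, 0)^T — this equals column 2 of H (binary 0010), so error is at position 2.
Correct: flip bit 2 of r = 100100111001100 to get c = 110100111001100.


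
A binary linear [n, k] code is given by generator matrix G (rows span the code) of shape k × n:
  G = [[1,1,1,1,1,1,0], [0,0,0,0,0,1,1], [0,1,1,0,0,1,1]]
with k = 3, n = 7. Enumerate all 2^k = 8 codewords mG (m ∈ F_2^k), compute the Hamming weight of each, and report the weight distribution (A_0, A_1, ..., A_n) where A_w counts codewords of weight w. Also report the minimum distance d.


Weight distribution: A_0 = 1, A_2 = 2, A_4 = 3, A_6 = 2. Minimum distance d = 2.

Enumerate all 2^3 = 8 messages m ∈ F_2^3.
For each, compute codeword c = mG in F_2^7, then tally its weight.
  m = 000 → c = 0000000, weight = 0.
  m = 100 → c = 1111110, weight = 6.
  m = 010 → c = 0000011, weight = 2.
  m = 110 → c = 1111101, weight = 6.
  m = 001 → c = 0110011, weight = 4.
  m = 101 → c = 1001101, weight = 4.
  m = 011 → c = 0110000, weight = 2.
  m = 111 → c = 1001110, weight = 4.
Tally weights:
  weight 0: 1 codewords.
  weight 2: 2 codewords.
  weight 4: 3 codewords.
  weight 6: 2 codewords.
Minimum distance d = smallest w > 0 with A_w > 0 = 2.
Sanity: Σ A_w = 8 = 2^3 = 8 ✓.


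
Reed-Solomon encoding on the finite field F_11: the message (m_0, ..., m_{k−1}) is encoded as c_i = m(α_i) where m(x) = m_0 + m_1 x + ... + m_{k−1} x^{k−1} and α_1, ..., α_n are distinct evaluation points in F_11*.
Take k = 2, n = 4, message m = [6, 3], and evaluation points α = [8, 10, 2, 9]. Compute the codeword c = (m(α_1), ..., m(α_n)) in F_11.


c = [8, 3, 1, 0]

Message polynomial: m(x) = 6 + 3·x (mod 11).
For each evaluation point α_i, compute m(α_i) mod 11:
  α_1 = 8: Horner steps 3 → 8, so m(8) = 8.
  α_2 = 10: Horner steps 3 → 3, so m(10) = 3.
  α_3 = 2: Horner steps 3 → 1, so m(2) = 1.
  α_4 = 9: Horner steps 3 → 0, so m(9) = 0.
Codeword c = [8, 3, 1, 0] ∈ F_11^4.


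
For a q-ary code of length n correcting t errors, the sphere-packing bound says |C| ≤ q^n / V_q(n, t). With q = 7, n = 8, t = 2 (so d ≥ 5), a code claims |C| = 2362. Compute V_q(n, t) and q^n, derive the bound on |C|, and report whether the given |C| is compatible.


V_q(n, t) = 1057, q^n = 5764801, Hamming bound = 5453, |C| = 2362 ≤ bound (satisfied).

Step 1: Compute V_q(n, t) = Σ_{j=0}^2 C(n, j) (q−1)^j.
  j = 0: C(8,0)·(6)^0 = 1·1 = 1.
  j = 1: C(8,1)·(6)^1 = 8·6 = 48.
  j = 2: C(8,2)·(6)^2 = 28·36 = 1008.
  V_q(n, t) = 1 + 48 + 1008 = 1057.
Step 2: q^n = 7^8 = 5764801.
Step 3: Hamming bound ⌊q^n / V_q(n,t)⌋ = ⌊5764801/1057⌋ = 5453.
Step 4: Compare |C| = 2362 to 5453: satisfied.
The claimed |C| lies below the Hamming bound.


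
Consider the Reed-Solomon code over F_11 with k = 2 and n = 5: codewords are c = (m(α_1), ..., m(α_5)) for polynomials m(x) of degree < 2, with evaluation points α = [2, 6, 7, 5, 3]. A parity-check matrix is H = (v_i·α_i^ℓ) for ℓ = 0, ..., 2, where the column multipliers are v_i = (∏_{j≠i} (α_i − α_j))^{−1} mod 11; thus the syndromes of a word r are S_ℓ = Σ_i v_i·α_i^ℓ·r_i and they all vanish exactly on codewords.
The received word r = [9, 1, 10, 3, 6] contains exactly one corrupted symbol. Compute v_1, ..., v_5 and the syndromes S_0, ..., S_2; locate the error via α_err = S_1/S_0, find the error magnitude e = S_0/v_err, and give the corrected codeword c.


S = (6, 7, 10), error at position 5, error magnitude e = 10, c = [9, 1, 10, 3, 7].

Step 1: column multipliers v_i = (∏_{j≠i}(α_i − α_j))^{−1} mod 11.
  i = 1 (α = 2): (2−6)(2−7)(2−5)(2−3) = (−4)·(−5)·(−3)·(−1) = 60 ≡ 5, so v_1 = 5^{−1} = 9 (mod 11).
  i = 2 (α = 6): (6−2)(6−7)(6−5)(6−3) = 4·(−1)·1·3 = −12 ≡ 10, so v_2 = 10^{−1} = 10 (mod 11).
  i = 3 (α = 7): (7−2)(7−6)(7−5)(7−3) = 5·1·2·4 = 40 ≡ 7, so v_3 = 7^{−1} = 8 (mod 11).
  i = 4 (α = 5): (5−2)(5−6)(5−7)(5−3) = 3·(−1)·(−2)·2 = 12 ≡ 1, so v_4 = 1^{−1} = 1 (mod 11).
  i = 5 (α = 3): (3−2)(3−6)(3−7)(3−5) = 1·(−3)·(−4)·(−2) = −24 ≡ 9, so v_5 = 9^{−1} = 5 (mod 11).
  v = [9, 10, 8, 1, 5].
Step 2: syndromes of r = [9, 1, 10, 3, 6] (all sums mod 11).
  S_0 = Σ v_i r_i = 9·9 + 10·1 + 8·10 + 1·3 + 5·6 = 204 ≡ 6.
  S_1 = Σ v_i α_i r_i = 9·2·9 + 10·6·1 + 8·7·10 + 1·5·3 + 5·3·6 = 887 ≡ 7.
  α_i^2 mod 11 = [4, 3, 5, 3, 9].
  S_2 = Σ v_i α_i^2 r_i = 9·4·9 + 10·3·1 + 8·5·10 + 1·3·3 + 5·9·6 = 1033 ≡ 10.
  S = (6, 7, 10) ≠ 0, so r is not a codeword (an error is present).
Step 3: locate the error. For a single error e at position i, S_ℓ = v_i·e·α_i^ℓ, so α_err = S_1/S_0.
  S_0^{−1} = 6^{−1} = 2 (mod 11), so α_err = 7·2 = 14 ≡ 3 = α_5. Error position i = 5.
  Consistency check: S_2/S_1 = 10·8 = 80 ≡ 3 = α_err ✓ (single-error assumption holds).
Step 4: error magnitude e = S_0/v_5 = S_0·∏_{j≠5}(α_5 − α_j) = 6·9 = 54 ≡ 10 (mod 11).
Step 5: correct position 5: c_5 = r_5 − e = 6 − 10 ≡ 7 (mod 11). Hence c = [9, 1, 10, 3, 7].
  Check: interpolating c through the α_i gives m(x) = 2 + 9·x (degree < 2) with m(α_i) = c_i for every i, so c is indeed a codeword.


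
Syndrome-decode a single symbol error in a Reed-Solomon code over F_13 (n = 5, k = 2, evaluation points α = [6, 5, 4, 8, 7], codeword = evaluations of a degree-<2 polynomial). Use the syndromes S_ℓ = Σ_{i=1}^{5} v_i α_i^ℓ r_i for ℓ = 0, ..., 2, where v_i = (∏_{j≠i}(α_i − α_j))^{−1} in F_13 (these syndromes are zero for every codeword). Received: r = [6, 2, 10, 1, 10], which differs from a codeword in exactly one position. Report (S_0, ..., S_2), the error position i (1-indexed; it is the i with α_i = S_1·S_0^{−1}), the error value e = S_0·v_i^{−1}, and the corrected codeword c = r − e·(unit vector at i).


S = (7, 2, 8), error at position 3, error magnitude e = 12, c = [6, 2, 11, 1, 10].

Step 1: column multipliers v_i = (∏_{j≠i}(α_i − α_j))^{−1} mod 13.
  i = 1 (α = 6): (6−5)(6−4)(6−8)(6−7) = 1·2·(−2)·(−1) = 4 ≡ 4, so v_1 = 4^{−1} = 10 (mod 13).
  i = 2 (α = 5): (5−6)(5−4)(5−8)(5−7) = (−1)·1·(−3)·(−2) = −6 ≡ 7, so v_2 = 7^{−1} = 2 (mod 13).
  i = 3 (α = 4): (4−6)(4−5)(4−8)(4−7) = (−2)·(−1)·(−4)·(−3) = 24 ≡ 11, so v_3 = 11^{−1} = 6 (mod 13).
  i = 4 (α = 8): (8−6)(8−5)(8−4)(8−7) = 2·3·4·1 = 24 ≡ 11, so v_4 = 11^{−1} = 6 (mod 13).
  i = 5 (α = 7): (7−6)(7−5)(7−4)(7−8) = 1·2·3·(−1) = −6 ≡ 7, so v_5 = 7^{−1} = 2 (mod 13).
  v = [10, 2, 6, 6, 2].
Step 2: syndromes of r = [6, 2, 10, 1, 10] (all sums mod 13).
  S_0 = Σ v_i r_i = 10·6 + 2·2 + 6·10 + 6·1 + 2·10 = 150 ≡ 7.
  S_1 = Σ v_i α_i r_i = 10·6·6 + 2·5·2 + 6·4·10 + 6·8·1 + 2·7·10 = 808 ≡ 2.
  α_i^2 mod 13 = [10, 12, 3, 12, 10].
  S_2 = Σ v_i α_i^2 r_i = 10·10·6 + 2·12·2 + 6·3·10 + 6·12·1 + 2·10·10 = 1100 ≡ 8.
  S = (7, 2, 8) ≠ 0, so r is not a codeword (an error is present).
Step 3: locate the error. For a single error e at position i, S_ℓ = v_i·e·α_i^ℓ, so α_err = S_1/S_0.
  S_0^{−1} = 7^{−1} = 2 (mod 13), so α_err = 2·2 = 4 ≡ 4 = α_3. Error position i = 3.
  Consistency check: S_2/S_1 = 8·7 = 56 ≡ 4 = α_err ✓ (single-error assumption holds).
Step 4: error magnitude e = S_0/v_3 = S_0·∏_{j≠3}(α_3 − α_j) = 7·11 = 77 ≡ 12 (mod 13).
Step 5: correct position 3: c_3 = r_3 − e = 10 − 12 ≡ 11 (mod 13). Hence c = [6, 2, 11, 1, 10].
  Check: interpolating c through the α_i gives m(x) = 8 + 4·x (degree < 2) with m(α_i) = c_i for every i, so c is indeed a codeword.


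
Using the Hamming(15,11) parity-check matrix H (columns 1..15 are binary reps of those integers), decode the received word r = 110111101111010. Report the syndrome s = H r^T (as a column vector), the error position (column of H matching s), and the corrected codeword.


s = (1, 0, 0, 1)^T, error position = 9, corrected codeword c = 110111100111010

Compute s = H r^T mod 2 one row at a time:
  s_1 = 0 + 1 + 1 + 1 + 1 + 0 + 1 + 0 = 5 ≡ 1 (mod 2).
  s_2 = 1 + 1 + 1 + 1 + 1 + 0 + 1 + 0 = 6 ≡ 0 (mod 2).
  s_3 = 1 + 0 + 1 + 1 + 1 + 1 + 1 + 0 = 6 ≡ 0 (mod 2).
  s_4 = 1 + 0 + 1 + 1 + 1 + 1 + 0 + 0 = 5 ≡ 1 (mod 2).
s = (1, 0, 0, 1)^T — this equals column 9 of H (binary 1001), so error is at position 9.
Correct: flip bit 9 of r = 110111101111010 to get c = 110111100111010.


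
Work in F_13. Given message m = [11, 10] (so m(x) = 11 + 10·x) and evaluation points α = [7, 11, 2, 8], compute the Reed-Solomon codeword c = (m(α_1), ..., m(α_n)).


c = [3, 4, 5, 0]

Message polynomial: m(x) = 11 + 10·x (mod 13).
For each evaluation point α_i, compute m(α_i) mod 13:
  α_1 = 7: Horner steps 10 → 3, so m(7) = 3.
  α_2 = 11: Horner steps 10 → 4, so m(11) = 4.
  α_3 = 2: Horner steps 10 → 5, so m(2) = 5.
  α_4 = 8: Horner steps 10 → 0, so m(8) = 0.
Codeword c = [3, 4, 5, 0] ∈ F_13^4.


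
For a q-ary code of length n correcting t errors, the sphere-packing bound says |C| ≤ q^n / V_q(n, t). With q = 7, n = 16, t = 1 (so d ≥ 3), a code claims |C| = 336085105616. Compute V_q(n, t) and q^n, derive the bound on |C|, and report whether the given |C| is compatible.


V_q(n, t) = 97, q^n = 33232930569601, Hamming bound = 342607531645, |C| = 336085105616 ≤ bound (satisfied).

Step 1: Compute V_q(n, t) = Σ_{j=0}^1 C(n, j) (q−1)^j.
  j = 0: C(16,0)·(6)^0 = 1·1 = 1.
  j = 1: C(16,1)·(6)^1 = 16·6 = 96.
  V_q(n, t) = 1 + 96 = 97.
Step 2: q^n = 7^16 = 33232930569601.
Step 3: Hamming bound ⌊q^n / V_q(n,t)⌋ = ⌊33232930569601/97⌋ = 342607531645.
Step 4: Compare |C| = 336085105616 to 342607531645: satisfied.
The claimed |C| lies below the Hamming bound.


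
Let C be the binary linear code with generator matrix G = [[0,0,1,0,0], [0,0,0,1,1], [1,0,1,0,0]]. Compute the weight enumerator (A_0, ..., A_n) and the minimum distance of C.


Weight distribution: A_0 = 1, A_1 = 2, A_2 = 2, A_3 = 2, A_4 = 1. Minimum distance d = 1.

Enumerate all 2^3 = 8 messages m ∈ F_2^3.
For each, compute codeword c = mG in F_2^5, then tally its weight.
  m = 000 → c = 00000, weight = 0.
  m = 100 → c = 00100, weight = 1.
  m = 010 → c = 00011, weight = 2.
  m = 110 → c = 00111, weight = 3.
  m = 001 → c = 10100, weight = 2.
  m = 101 → c = 10000, weight = 1.
  m = 011 → c = 10111, weight = 4.
  m = 111 → c = 10011, weight = 3.
Tally weights:
  weight 0: 1 codewords.
  weight 1: 2 codewords.
  weight 2: 2 codewords.
  weight 3: 2 codewords.
  weight 4: 1 codewords.
Minimum distance d = smallest w > 0 with A_w > 0 = 1.
Sanity: Σ A_w = 8 = 2^3 = 8 ✓.


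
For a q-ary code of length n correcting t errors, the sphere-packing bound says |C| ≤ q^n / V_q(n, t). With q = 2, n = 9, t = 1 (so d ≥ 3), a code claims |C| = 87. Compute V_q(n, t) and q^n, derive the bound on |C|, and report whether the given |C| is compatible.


V_q(n, t) = 10, q^n = 512, Hamming bound = 51, |C| = 87 > bound (violated).

Step 1: Compute V_q(n, t) = Σ_{j=0}^1 C(n, j) (q−1)^j.
  j = 0: C(9,0)·(1)^0 = 1·1 = 1.
  j = 1: C(9,1)·(1)^1 = 9·1 = 9.
  V_q(n, t) = 1 + 9 = 10.
Step 2: q^n = 2^9 = 512.
Step 3: Hamming bound ⌊q^n / V_q(n,t)⌋ = ⌊512/10⌋ = 51.
Step 4: Compare |C| = 87 to 51: violated.
The claimed |C| lies above the Hamming bound, so no 2-ary code of length 9 with d ≥ 3 can have 87 codewords.


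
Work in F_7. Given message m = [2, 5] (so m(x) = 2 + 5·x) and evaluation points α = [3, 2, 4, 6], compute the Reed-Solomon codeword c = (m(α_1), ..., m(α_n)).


c = [3, 5, 1, 4]

Message polynomial: m(x) = 2 + 5·x (mod 7).
For each evaluation point α_i, compute m(α_i) mod 7:
  α_1 = 3: Horner steps 5 → 3, so m(3) = 3.
  α_2 = 2: Horner steps 5 → 5, so m(2) = 5.
  α_3 = 4: Horner steps 5 → 1, so m(4) = 1.
  α_4 = 6: Horner steps 5 → 4, so m(6) = 4.
Codeword c = [3, 5, 1, 4] ∈ F_7^4.


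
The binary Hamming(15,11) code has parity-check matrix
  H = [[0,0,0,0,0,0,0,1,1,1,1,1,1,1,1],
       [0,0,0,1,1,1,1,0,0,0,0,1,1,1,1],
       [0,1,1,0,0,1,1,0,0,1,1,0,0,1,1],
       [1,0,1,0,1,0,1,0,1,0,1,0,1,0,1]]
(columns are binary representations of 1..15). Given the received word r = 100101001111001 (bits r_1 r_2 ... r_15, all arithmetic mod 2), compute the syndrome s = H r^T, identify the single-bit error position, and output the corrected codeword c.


s = (1, 0, 0, 0)^T, error position = 8, corrected codeword c = 100101011111001

Compute s = H r^T mod 2 one row at a time:
  s_1 = 0 + 1 + 1 + 1 + 1 + 0 + 0 + 1 = 5 ≡ 1 (mod 2).
  s_2 = 1 + 0 + 1 + 0 + 1 + 0 + 0 + 1 = 4 ≡ 0 (mod 2).
  s_3 = 0 + 0 + 1 + 0 + 1 + 1 + 0 + 1 = 4 ≡ 0 (mod 2).
  s_4 = 1 + 0 + 0 + 0 + 1 + 1 + 0 + 1 = 4 ≡ 0 (mod 2).
s = (1, 0, 0, 0)^T — this equals column 8 of H (binary 1000), so error is at position 8.
Correct: flip bit 8 of r = 100101001111001 to get c = 100101011111001.


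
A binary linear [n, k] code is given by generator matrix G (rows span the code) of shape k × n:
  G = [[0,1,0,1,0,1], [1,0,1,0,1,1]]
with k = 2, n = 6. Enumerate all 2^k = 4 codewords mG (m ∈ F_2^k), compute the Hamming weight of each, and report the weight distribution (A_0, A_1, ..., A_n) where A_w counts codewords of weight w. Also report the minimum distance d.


Weight distribution: A_0 = 1, A_3 = 1, A_4 = 1, A_5 = 1. Minimum distance d = 3.

Enumerate all 2^2 = 4 messages m ∈ F_2^2.
For each, compute codeword c = mG in F_2^6, then tally its weight.
  m = 00 → c = 000000, weight = 0.
  m = 10 → c = 010101, weight = 3.
  m = 01 → c = 101011, weight = 4.
  m = 11 → c = 111110, weight = 5.
Tally weights:
  weight 0: 1 codewords.
  weight 3: 1 codewords.
  weight 4: 1 codewords.
  weight 5: 1 codewords.
Minimum distance d = smallest w > 0 with A_w > 0 = 3.
Sanity: Σ A_w = 4 = 2^2 = 4 ✓.


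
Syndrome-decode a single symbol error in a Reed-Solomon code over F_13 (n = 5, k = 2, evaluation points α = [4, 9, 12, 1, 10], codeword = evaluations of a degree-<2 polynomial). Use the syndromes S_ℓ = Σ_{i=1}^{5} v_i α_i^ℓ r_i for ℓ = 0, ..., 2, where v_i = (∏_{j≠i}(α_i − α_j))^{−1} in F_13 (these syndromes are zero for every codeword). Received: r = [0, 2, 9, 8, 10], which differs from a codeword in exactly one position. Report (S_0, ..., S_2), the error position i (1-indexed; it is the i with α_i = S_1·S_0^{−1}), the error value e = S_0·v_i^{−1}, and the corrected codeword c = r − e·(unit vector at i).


S = (8, 7, 11), error at position 2, error magnitude e = 11, c = [0, 4, 9, 8, 10].

Step 1: column multipliers v_i = (∏_{j≠i}(α_i − α_j))^{−1} mod 13.
  i = 1 (α = 4): (4−9)(4−12)(4−1)(4−10) = (−5)·(−8)·3·(−6) = −720 ≡ 8, so v_1 = 8^{−1} = 5 (mod 13).
  i = 2 (α = 9): (9−4)(9−12)(9−1)(9−10) = 5·(−3)·8·(−1) = 120 ≡ 3, so v_2 = 3^{−1} = 9 (mod 13).
  i = 3 (α = 12): (12−4)(12−9)(12−1)(12−10) = 8·3·11·2 = 528 ≡ 8, so v_3 = 8^{−1} = 5 (mod 13).
  i = 4 (α = 1): (1−4)(1−9)(1−12)(1−10) = (−3)·(−8)·(−11)·(−9) = 2376 ≡ 10, so v_4 = 10^{−1} = 4 (mod 13).
  i = 5 (α = 10): (10−4)(10−9)(10−12)(10−1) = 6·1·(−2)·9 = −108 ≡ 9, so v_5 = 9^{−1} = 3 (mod 13).
  v = [5, 9, 5, 4, 3].
Step 2: syndromes of r = [0, 2, 9, 8, 10] (all sums mod 13).
  S_0 = Σ v_i r_i = 5·0 + 9·2 + 5·9 + 4·8 + 3·10 = 125 ≡ 8.
  S_1 = Σ v_i α_i r_i = 5·4·0 + 9·9·2 + 5·12·9 + 4·1·8 + 3·10·10 = 1034 ≡ 7.
  α_i^2 mod 13 = [3, 3, 1, 1, 9].
  S_2 = Σ v_i α_i^2 r_i = 5·3·0 + 9·3·2 + 5·1·9 + 4·1·8 + 3·9·10 = 401 ≡ 11.
  S = (8, 7, 11) ≠ 0, so r is not a codeword (an error is present).
Step 3: locate the error. For a single error e at position i, S_ℓ = v_i·e·α_i^ℓ, so α_err = S_1/S_0.
  S_0^{−1} = 8^{−1} = 5 (mod 13), so α_err = 7·5 = 35 ≡ 9 = α_2. Error position i = 2.
  Consistency check: S_2/S_1 = 11·2 = 22 ≡ 9 = α_err ✓ (single-error assumption holds).
Step 4: error magnitude e = S_0/v_2 = S_0·∏_{j≠2}(α_2 − α_j) = 8·3 = 24 ≡ 11 (mod 13).
Step 5: correct position 2: c_2 = r_2 − e = 2 − 11 ≡ 4 (mod 13). Hence c = [0, 4, 9, 8, 10].
  Check: interpolating c through the α_i gives m(x) = 2 + 6·x (degree < 2) with m(α_i) = c_i for every i, so c is indeed a codeword.


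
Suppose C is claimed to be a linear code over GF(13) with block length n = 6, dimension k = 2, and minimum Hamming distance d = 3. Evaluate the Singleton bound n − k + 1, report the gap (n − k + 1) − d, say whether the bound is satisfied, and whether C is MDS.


Singleton RHS = n − k + 1 = 5, slack = 2, bound satisfied, not MDS.

Singleton bound: d ≤ n − k + 1.
Here n = 6, k = 2, so n − k + 1 = 5.
Given d = 3, check d ≤ 5: YES.
Slack = (n − k + 1) − d = 2.
The code is NOT MDS (slack = 2 > 0).
Description: the claimed parameters are [6, 2, 3]_13; such a code would be non-MDS.


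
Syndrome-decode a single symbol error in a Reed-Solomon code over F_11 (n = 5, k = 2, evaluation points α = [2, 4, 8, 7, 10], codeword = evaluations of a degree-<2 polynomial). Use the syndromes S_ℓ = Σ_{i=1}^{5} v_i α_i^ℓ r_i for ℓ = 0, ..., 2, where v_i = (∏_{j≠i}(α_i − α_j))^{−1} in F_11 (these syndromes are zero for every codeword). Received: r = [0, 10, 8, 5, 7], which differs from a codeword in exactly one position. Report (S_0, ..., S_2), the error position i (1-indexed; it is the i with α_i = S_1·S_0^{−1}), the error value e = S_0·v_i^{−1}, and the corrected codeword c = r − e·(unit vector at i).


S = (2, 3, 10), error at position 4, error magnitude e = 2, c = [0, 10, 8, 3, 7].

Step 1: column multipliers v_i = (∏_{j≠i}(α_i − α_j))^{−1} mod 11.
  i = 1 (α = 2): (2−4)(2−8)(2−7)(2−10) = (−2)·(−6)·(−5)·(−8) = 480 ≡ 7, so v_1 = 7^{−1} = 8 (mod 11).
  i = 2 (α = 4): (4−2)(4−8)(4−7)(4−10) = 2·(−4)·(−3)·(−6) = −144 ≡ 10, so v_2 = 10^{−1} = 10 (mod 11).
  i = 3 (α = 8): (8−2)(8−4)(8−7)(8−10) = 6·4·1·(−2) = −48 ≡ 7, so v_3 = 7^{−1} = 8 (mod 11).
  i = 4 (α = 7): (7−2)(7−4)(7−8)(7−10) = 5·3·(−1)·(−3) = 45 ≡ 1, so v_4 = 1^{−1} = 1 (mod 11).
  i = 5 (α = 10): (10−2)(10−4)(10−8)(10−7) = 8·6·2·3 = 288 ≡ 2, so v_5 = 2^{−1} = 6 (mod 11).
  v = [8, 10, 8, 1, 6].
Step 2: syndromes of r = [0, 10, 8, 5, 7] (all sums mod 11).
  S_0 = Σ v_i r_i = 8·0 + 10·10 + 8·8 + 1·5 + 6·7 = 211 ≡ 2.
  S_1 = Σ v_i α_i r_i = 8·2·0 + 10·4·10 + 8·8·8 + 1·7·5 + 6·10·7 = 1367 ≡ 3.
  α_i^2 mod 11 = [4, 5, 9, 5, 1].
  S_2 = Σ v_i α_i^2 r_i = 8·4·0 + 10·5·10 + 8·9·8 + 1·5·5 + 6·1·7 = 1143 ≡ 10.
  S = (2, 3, 10) ≠ 0, so r is not a codeword (an error is present).
Step 3: locate the error. For a single error e at position i, S_ℓ = v_i·e·α_i^ℓ, so α_err = S_1/S_0.
  S_0^{−1} = 2^{−1} = 6 (mod 11), so α_err = 3·6 = 18 ≡ 7 = α_4. Error position i = 4.
  Consistency check: S_2/S_1 = 10·4 = 40 ≡ 7 = α_err ✓ (single-error assumption holds).
Step 4: error magnitude e = S_0/v_4 = S_0·∏_{j≠4}(α_4 − α_j) = 2·1 = 2 ≡ 2 (mod 11).
Step 5: correct position 4: c_4 = r_4 − e = 5 − 2 ≡ 3 (mod 11). Hence c = [0, 10, 8, 3, 7].
  Check: interpolating c through the α_i gives m(x) = 1 + 5·x (degree < 2) with m(α_i) = c_i for every i, so c is indeed a codeword.


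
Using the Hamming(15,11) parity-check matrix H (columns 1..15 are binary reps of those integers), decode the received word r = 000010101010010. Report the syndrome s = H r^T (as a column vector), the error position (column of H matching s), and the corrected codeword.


s = (1, 1, 1, 0)^T, error position = 14, corrected codeword c = 000010101010000

Compute s = H r^T mod 2 one row at a time:
  s_1 = 0 + 1 + 0 + 1 + 0 + 0 + 1 + 0 = 3 ≡ 1 (mod 2).
  s_2 = 0 + 1 + 0 + 1 + 0 + 0 + 1 + 0 = 3 ≡ 1 (mod 2).
  s_3 = 0 + 0 + 0 + 1 + 0 + 1 + 1 + 0 = 3 ≡ 1 (mod 2).
  s_4 = 0 + 0 + 1 + 1 + 1 + 1 + 0 + 0 = 4 ≡ 0 (mod 2).
s = (1, 1, 1, 0)^T — this equals column 14 of H (binary 1110), so error is at position 14.
Correct: flip bit 14 of r = 000010101010010 to get c = 000010101010000.


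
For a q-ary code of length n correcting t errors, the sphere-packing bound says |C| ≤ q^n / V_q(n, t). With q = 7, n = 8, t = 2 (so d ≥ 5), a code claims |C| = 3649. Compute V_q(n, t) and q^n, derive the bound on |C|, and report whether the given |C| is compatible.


V_q(n, t) = 1057, q^n = 5764801, Hamming bound = 5453, |C| = 3649 ≤ bound (satisfied).

Step 1: Compute V_q(n, t) = Σ_{j=0}^2 C(n, j) (q−1)^j.
  j = 0: C(8,0)·(6)^0 = 1·1 = 1.
  j = 1: C(8,1)·(6)^1 = 8·6 = 48.
  j = 2: C(8,2)·(6)^2 = 28·36 = 1008.
  V_q(n, t) = 1 + 48 + 1008 = 1057.
Step 2: q^n = 7^8 = 5764801.
Step 3: Hamming bound ⌊q^n / V_q(n,t)⌋ = ⌊5764801/1057⌋ = 5453.
Step 4: Compare |C| = 3649 to 5453: satisfied.
The claimed |C| lies below the Hamming bound.


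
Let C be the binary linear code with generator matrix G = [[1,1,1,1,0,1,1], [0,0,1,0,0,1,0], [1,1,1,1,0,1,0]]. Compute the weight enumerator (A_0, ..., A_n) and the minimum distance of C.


Weight distribution: A_0 = 1, A_1 = 1, A_2 = 1, A_3 = 2, A_4 = 1, A_5 = 1, A_6 = 1. Minimum distance d = 1.

Enumerate all 2^3 = 8 messages m ∈ F_2^3.
For each, compute codeword c = mG in F_2^7, then tally its weight.
  m = 000 → c = 0000000, weight = 0.
  m = 100 → c = 1111011, weight = 6.
  m = 010 → c = 0010010, weight = 2.
  m = 110 → c = 1101001, weight = 4.
  m = 001 → c = 1111010, weight = 5.
  m = 101 → c = 0000001, weight = 1.
  m = 011 → c = 1101000, weight = 3.
  m = 111 → c = 0010011, weight = 3.
Tally weights:
  weight 0: 1 codewords.
  weight 1: 1 codewords.
  weight 2: 1 codewords.
  weight 3: 2 codewords.
  weight 4: 1 codewords.
  weight 5: 1 codewords.
  weight 6: 1 codewords.
Minimum distance d = smallest w > 0 with A_w > 0 = 1.
Sanity: Σ A_w = 8 = 2^3 = 8 ✓.


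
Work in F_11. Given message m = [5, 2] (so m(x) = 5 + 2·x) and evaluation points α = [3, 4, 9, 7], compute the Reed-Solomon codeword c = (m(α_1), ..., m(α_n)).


c = [0, 2, 1, 8]

Message polynomial: m(x) = 5 + 2·x (mod 11).
For each evaluation point α_i, compute m(α_i) mod 11:
  α_1 = 3: Horner steps 2 → 0, so m(3) = 0.
  α_2 = 4: Horner steps 2 → 2, so m(4) = 2.
  α_3 = 9: Horner steps 2 → 1, so m(9) = 1.
  α_4 = 7: Horner steps 2 → 8, so m(7) = 8.
Codeword c = [0, 2, 1, 8] ∈ F_11^4.


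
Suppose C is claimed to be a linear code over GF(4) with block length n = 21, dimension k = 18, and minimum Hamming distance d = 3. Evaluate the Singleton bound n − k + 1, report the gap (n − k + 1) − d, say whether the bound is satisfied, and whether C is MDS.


Singleton RHS = n − k + 1 = 4, slack = 1, bound satisfied, not MDS.

Singleton bound: d ≤ n − k + 1.
Here n = 21, k = 18, so n − k + 1 = 4.
Given d = 3, check d ≤ 4: YES.
Slack = (n − k + 1) − d = 1.
The code is NOT MDS (slack = 1 > 0).
Description: the claimed parameters are [21, 18, 3]_4; such a code would be non-MDS.


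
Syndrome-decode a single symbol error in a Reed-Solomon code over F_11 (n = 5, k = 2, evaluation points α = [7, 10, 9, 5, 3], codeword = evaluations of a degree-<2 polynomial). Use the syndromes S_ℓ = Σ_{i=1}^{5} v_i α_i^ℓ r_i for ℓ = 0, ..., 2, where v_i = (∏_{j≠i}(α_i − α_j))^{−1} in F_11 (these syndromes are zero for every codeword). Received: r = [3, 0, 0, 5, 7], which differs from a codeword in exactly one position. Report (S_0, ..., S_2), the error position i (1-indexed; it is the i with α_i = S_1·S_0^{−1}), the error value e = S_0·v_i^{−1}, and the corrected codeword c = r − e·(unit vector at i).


S = (3, 5, 1), error at position 3, error magnitude e = 10, c = [3, 0, 1, 5, 7].

Step 1: column multipliers v_i = (∏_{j≠i}(α_i − α_j))^{−1} mod 11.
  i = 1 (α = 7): (7−10)(7−9)(7−5)(7−3) = (−3)·(−2)·2·4 = 48 ≡ 4, so v_1 = 4^{−1} = 3 (mod 11).
  i = 2 (α = 10): (10−7)(10−9)(10−5)(10−3) = 3·1·5·7 = 105 ≡ 6, so v_2 = 6^{−1} = 2 (mod 11).
  i = 3 (α = 9): (9−7)(9−10)(9−5)(9−3) = 2·(−1)·4·6 = −48 ≡ 7, so v_3 = 7^{−1} = 8 (mod 11).
  i = 4 (α = 5): (5−7)(5−10)(5−9)(5−3) = (−2)·(−5)·(−4)·2 = −80 ≡ 8, so v_4 = 8^{−1} = 7 (mod 11).
  i = 5 (α = 3): (3−7)(3−10)(3−9)(3−5) = (−4)·(−7)·(−6)·(−2) = 336 ≡ 6, so v_5 = 6^{−1} = 2 (mod 11).
  v = [3, 2, 8, 7, 2].
Step 2: syndromes of r = [3, 0, 0, 5, 7] (all sums mod 11).
  S_0 = Σ v_i r_i = 3·3 + 2·0 + 8·0 + 7·5 + 2·7 = 58 ≡ 3.
  S_1 = Σ v_i α_i r_i = 3·7·3 + 2·10·0 + 8·9·0 + 7·5·5 + 2·3·7 = 280 ≡ 5.
  α_i^2 mod 11 = [5, 1, 4, 3, 9].
  S_2 = Σ v_i α_i^2 r_i = 3·5·3 + 2·1·0 + 8·4·0 + 7·3·5 + 2·9·7 = 276 ≡ 1.
  S = (3, 5, 1) ≠ 0, so r is not a codeword (an error is present).
Step 3: locate the error. For a single error e at position i, S_ℓ = v_i·e·α_i^ℓ, so α_err = S_1/S_0.
  S_0^{−1} = 3^{−1} = 4 (mod 11), so α_err = 5·4 = 20 ≡ 9 = α_3. Error position i = 3.
  Consistency check: S_2/S_1 = 1·9 = 9 ≡ 9 = α_err ✓ (single-error assumption holds).
Step 4: error magnitude e = S_0/v_3 = S_0·∏_{j≠3}(α_3 − α_j) = 3·7 = 21 ≡ 10 (mod 11).
Step 5: correct position 3: c_3 = r_3 − e = 0 − 10 ≡ 1 (mod 11). Hence c = [3, 0, 1, 5, 7].
  Check: interpolating c through the α_i gives m(x) = 10 + 10·x (degree < 2) with m(α_i) = c_i for every i, so c is indeed a codeword.


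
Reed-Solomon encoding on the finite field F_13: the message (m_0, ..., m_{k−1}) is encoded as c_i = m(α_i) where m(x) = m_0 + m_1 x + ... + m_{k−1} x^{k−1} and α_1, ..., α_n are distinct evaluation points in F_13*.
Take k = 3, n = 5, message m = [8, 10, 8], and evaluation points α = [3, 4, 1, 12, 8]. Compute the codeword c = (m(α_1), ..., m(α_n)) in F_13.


c = [6, 7, 0, 6, 2]

Message polynomial: m(x) = 8 + 10·x + 8·x^2 (mod 13).
For each evaluation point α_i, compute m(α_i) mod 13:
  α_1 = 3: Horner steps 8 → 8 → 6, so m(3) = 6.
  α_2 = 4: Horner steps 8 → 3 → 7, so m(4) = 7.
  α_3 = 1: Horner steps 8 → 5 → 0, so m(1) = 0.
  α_4 = 12: Horner steps 8 → 2 → 6, so m(12) = 6.
  α_5 = 8: Horner steps 8 → 9 → 2, so m(8) = 2.
Codeword c = [6, 7, 0, 6, 2] ∈ F_13^5.


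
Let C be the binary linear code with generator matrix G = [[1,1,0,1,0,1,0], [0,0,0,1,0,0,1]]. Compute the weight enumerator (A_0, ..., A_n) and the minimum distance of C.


Weight distribution: A_0 = 1, A_2 = 1, A_4 = 2. Minimum distance d = 2.

Enumerate all 2^2 = 4 messages m ∈ F_2^2.
For each, compute codeword c = mG in F_2^7, then tally its weight.
  m = 00 → c = 0000000, weight = 0.
  m = 10 → c = 1101010, weight = 4.
  m = 01 → c = 0001001, weight = 2.
  m = 11 → c = 1100011, weight = 4.
Tally weights:
  weight 0: 1 codewords.
  weight 2: 1 codewords.
  weight 4: 2 codewords.
Minimum distance d = smallest w > 0 with A_w > 0 = 2.
Sanity: Σ A_w = 4 = 2^2 = 4 ✓.


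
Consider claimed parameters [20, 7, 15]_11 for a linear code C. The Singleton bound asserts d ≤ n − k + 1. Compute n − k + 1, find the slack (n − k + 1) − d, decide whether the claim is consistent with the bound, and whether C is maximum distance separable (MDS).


Singleton RHS = n − k + 1 = 14, slack = -1, bound violated (no such code; not MDS).

Singleton bound: d ≤ n − k + 1.
Here n = 20, k = 7, so n − k + 1 = 14.
Given d = 15, check d ≤ 14: NO.
Slack = (n − k + 1) − d = -1.
The slack is negative: d = 15 exceeds n − k + 1 = 14 by 1, so the Singleton bound is violated and no linear [20, 7, 15]_11 code can exist. In particular it is not MDS (MDS requires d = n − k + 1 exactly).
Description: the claimed parameters are [20, 7, 15]_11; such a code would be impossible (violates the Singleton bound).


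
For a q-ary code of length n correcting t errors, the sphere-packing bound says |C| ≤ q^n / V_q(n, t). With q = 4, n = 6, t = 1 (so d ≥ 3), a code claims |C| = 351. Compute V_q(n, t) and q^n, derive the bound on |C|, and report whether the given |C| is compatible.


V_q(n, t) = 19, q^n = 4096, Hamming bound = 215, |C| = 351 > bound (violated).

Step 1: Compute V_q(n, t) = Σ_{j=0}^1 C(n, j) (q−1)^j.
  j = 0: C(6,0)·(3)^0 = 1·1 = 1.
  j = 1: C(6,1)·(3)^1 = 6·3 = 18.
  V_q(n, t) = 1 + 18 = 19.
Step 2: q^n = 4^6 = 4096.
Step 3: Hamming bound ⌊q^n / V_q(n,t)⌋ = ⌊4096/19⌋ = 215.
Step 4: Compare |C| = 351 to 215: violated.
The claimed |C| lies above the Hamming bound, so no 4-ary code of length 6 with d ≥ 3 can have 351 codewords.


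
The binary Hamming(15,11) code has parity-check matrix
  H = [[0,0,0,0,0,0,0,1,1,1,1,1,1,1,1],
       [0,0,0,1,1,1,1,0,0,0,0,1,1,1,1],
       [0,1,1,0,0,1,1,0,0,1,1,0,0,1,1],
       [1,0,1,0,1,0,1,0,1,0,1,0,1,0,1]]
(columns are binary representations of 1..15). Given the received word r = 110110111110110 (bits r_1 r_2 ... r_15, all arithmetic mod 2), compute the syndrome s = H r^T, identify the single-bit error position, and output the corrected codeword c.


s = (0, 1, 1, 0)^T, error position = 6, corrected codeword c = 110111111110110

Compute s = H r^T mod 2 one row at a time:
  s_1 = 1 + 1 + 1 + 1 + 0 + 1 + 1 + 0 = 6 ≡ 0 (mod 2).
  s_2 = 1 + 1 + 0 + 1 + 0 + 1 + 1 + 0 = 5 ≡ 1 (mod 2).
  s_3 = 1 + 0 + 0 + 1 + 1 + 1 + 1 + 0 = 5 ≡ 1 (mod 2).
  s_4 = 1 + 0 + 1 + 1 + 1 + 1 + 1 + 0 = 6 ≡ 0 (mod 2).
s = (0, 1, 1, 0)^T — this equals column 6 of H (binary 0110), so error is at position 6.
Correct: flip bit 6 of r = 110110111110110 to get c = 110111111110110.


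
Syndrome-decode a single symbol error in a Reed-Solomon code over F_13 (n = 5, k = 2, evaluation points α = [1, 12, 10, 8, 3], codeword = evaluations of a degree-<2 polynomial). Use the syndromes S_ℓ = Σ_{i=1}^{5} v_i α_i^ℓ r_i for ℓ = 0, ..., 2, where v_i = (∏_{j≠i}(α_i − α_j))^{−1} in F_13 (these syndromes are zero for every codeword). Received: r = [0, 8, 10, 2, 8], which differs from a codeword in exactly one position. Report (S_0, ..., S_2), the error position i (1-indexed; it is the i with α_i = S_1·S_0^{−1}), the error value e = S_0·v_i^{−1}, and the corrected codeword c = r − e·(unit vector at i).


S = (10, 3, 10), error at position 2, error magnitude e = 3, c = [0, 5, 10, 2, 8].

Step 1: column multipliers v_i = (∏_{j≠i}(α_i − α_j))^{−1} mod 13.
  i = 1 (α = 1): (1−12)(1−10)(1−8)(1−3) = (−11)·(−9)·(−7)·(−2) = 1386 ≡ 8, so v_1 = 8^{−1} = 5 (mod 13).
  i = 2 (α = 12): (12−1)(12−10)(12−8)(12−3) = 11·2·4·9 = 792 ≡ 12, so v_2 = 12^{−1} = 12 (mod 13).
  i = 3 (α = 10): (10−1)(10−12)(10−8)(10−3) = 9·(−2)·2·7 = −252 ≡ 8, so v_3 = 8^{−1} = 5 (mod 13).
  i = 4 (α = 8): (8−1)(8−12)(8−10)(8−3) = 7·(−4)·(−2)·5 = 280 ≡ 7, so v_4 = 7^{−1} = 2 (mod 13).
  i = 5 (α = 3): (3−1)(3−12)(3−10)(3−8) = 2·(−9)·(−7)·(−5) = −630 ≡ 7, so v_5 = 7^{−1} = 2 (mod 13).
  v = [5, 12, 5, 2, 2].
Step 2: syndromes of r = [0, 8, 10, 2, 8] (all sums mod 13).
  S_0 = Σ v_i r_i = 5·0 + 12·8 + 5·10 + 2·2 + 2·8 = 166 ≡ 10.
  S_1 = Σ v_i α_i r_i = 5·1·0 + 12·12·8 + 5·10·10 + 2·8·2 + 2·3·8 = 1732 ≡ 3.
  α_i^2 mod 13 = [1, 1, 9, 12, 9].
  S_2 = Σ v_i α_i^2 r_i = 5·1·0 + 12·1·8 + 5·9·10 + 2·12·2 + 2·9·8 = 738 ≡ 10.
  S = (10, 3, 10) ≠ 0, so r is not a codeword (an error is present).
Step 3: locate the error. For a single error e at position i, S_ℓ = v_i·e·α_i^ℓ, so α_err = S_1/S_0.
  S_0^{−1} = 10^{−1} = 4 (mod 13), so α_err = 3·4 = 12 ≡ 12 = α_2. Error position i = 2.
  Consistency check: S_2/S_1 = 10·9 = 90 ≡ 12 = α_err ✓ (single-error assumption holds).
Step 4: error magnitude e = S_0/v_2 = S_0·∏_{j≠2}(α_2 − α_j) = 10·12 = 120 ≡ 3 (mod 13).
Step 5: correct position 2: c_2 = r_2 − e = 8 − 3 ≡ 5 (mod 13). Hence c = [0, 5, 10, 2, 8].
  Check: interpolating c through the α_i gives m(x) = 9 + 4·x (degree < 2) with m(α_i) = c_i for every i, so c is indeed a codeword.


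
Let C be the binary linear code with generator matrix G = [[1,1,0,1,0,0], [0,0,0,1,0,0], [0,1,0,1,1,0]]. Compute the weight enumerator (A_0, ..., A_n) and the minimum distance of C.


Weight distribution: A_0 = 1, A_1 = 1, A_2 = 3, A_3 = 3. Minimum distance d = 1.

Enumerate all 2^3 = 8 messages m ∈ F_2^3.
For each, compute codeword c = mG in F_2^6, then tally its weight.
  m = 000 → c = 000000, weight = 0.
  m = 100 → c = 110100, weight = 3.
  m = 010 → c = 000100, weight = 1.
  m = 110 → c = 110000, weight = 2.
  m = 001 → c = 010110, weight = 3.
  m = 101 → c = 100010, weight = 2.
  m = 011 → c = 010010, weight = 2.
  m = 111 → c = 100110, weight = 3.
Tally weights:
  weight 0: 1 codewords.
  weight 1: 1 codewords.
  weight 2: 3 codewords.
  weight 3: 3 codewords.
Minimum distance d = smallest w > 0 with A_w > 0 = 1.
Sanity: Σ A_w = 8 = 2^3 = 8 ✓.
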